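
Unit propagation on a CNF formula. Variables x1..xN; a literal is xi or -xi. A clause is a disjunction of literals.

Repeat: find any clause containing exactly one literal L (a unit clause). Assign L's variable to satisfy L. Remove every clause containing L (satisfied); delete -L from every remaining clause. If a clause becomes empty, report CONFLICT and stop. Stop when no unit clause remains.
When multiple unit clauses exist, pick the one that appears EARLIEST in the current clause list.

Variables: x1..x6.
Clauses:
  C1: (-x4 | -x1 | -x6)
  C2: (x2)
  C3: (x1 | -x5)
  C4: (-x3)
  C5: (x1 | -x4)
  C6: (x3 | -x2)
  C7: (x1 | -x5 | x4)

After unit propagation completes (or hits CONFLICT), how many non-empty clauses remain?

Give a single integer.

unit clause [2] forces x2=T; simplify:
  drop -2 from [3, -2] -> [3]
  satisfied 1 clause(s); 6 remain; assigned so far: [2]
unit clause [-3] forces x3=F; simplify:
  drop 3 from [3] -> [] (empty!)
  satisfied 1 clause(s); 5 remain; assigned so far: [2, 3]
CONFLICT (empty clause)

Answer: 4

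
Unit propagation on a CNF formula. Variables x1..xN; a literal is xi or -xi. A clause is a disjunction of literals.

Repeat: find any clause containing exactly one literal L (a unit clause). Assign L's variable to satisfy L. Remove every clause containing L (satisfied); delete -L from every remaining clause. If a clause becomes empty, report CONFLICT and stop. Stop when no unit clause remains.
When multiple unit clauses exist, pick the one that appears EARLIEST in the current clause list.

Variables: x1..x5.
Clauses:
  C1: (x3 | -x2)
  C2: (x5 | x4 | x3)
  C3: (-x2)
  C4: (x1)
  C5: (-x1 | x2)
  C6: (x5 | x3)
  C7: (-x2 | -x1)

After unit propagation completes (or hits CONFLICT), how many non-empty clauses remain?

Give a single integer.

unit clause [-2] forces x2=F; simplify:
  drop 2 from [-1, 2] -> [-1]
  satisfied 3 clause(s); 4 remain; assigned so far: [2]
unit clause [1] forces x1=T; simplify:
  drop -1 from [-1] -> [] (empty!)
  satisfied 1 clause(s); 3 remain; assigned so far: [1, 2]
CONFLICT (empty clause)

Answer: 2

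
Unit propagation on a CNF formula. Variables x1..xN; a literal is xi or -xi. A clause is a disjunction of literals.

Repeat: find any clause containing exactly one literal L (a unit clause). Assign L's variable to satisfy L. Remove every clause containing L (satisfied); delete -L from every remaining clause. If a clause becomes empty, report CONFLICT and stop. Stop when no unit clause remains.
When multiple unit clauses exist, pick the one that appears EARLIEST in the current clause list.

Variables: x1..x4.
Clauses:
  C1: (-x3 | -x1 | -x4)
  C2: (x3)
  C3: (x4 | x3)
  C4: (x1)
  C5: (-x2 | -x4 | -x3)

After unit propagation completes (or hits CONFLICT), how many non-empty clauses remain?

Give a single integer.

Answer: 0

Derivation:
unit clause [3] forces x3=T; simplify:
  drop -3 from [-3, -1, -4] -> [-1, -4]
  drop -3 from [-2, -4, -3] -> [-2, -4]
  satisfied 2 clause(s); 3 remain; assigned so far: [3]
unit clause [1] forces x1=T; simplify:
  drop -1 from [-1, -4] -> [-4]
  satisfied 1 clause(s); 2 remain; assigned so far: [1, 3]
unit clause [-4] forces x4=F; simplify:
  satisfied 2 clause(s); 0 remain; assigned so far: [1, 3, 4]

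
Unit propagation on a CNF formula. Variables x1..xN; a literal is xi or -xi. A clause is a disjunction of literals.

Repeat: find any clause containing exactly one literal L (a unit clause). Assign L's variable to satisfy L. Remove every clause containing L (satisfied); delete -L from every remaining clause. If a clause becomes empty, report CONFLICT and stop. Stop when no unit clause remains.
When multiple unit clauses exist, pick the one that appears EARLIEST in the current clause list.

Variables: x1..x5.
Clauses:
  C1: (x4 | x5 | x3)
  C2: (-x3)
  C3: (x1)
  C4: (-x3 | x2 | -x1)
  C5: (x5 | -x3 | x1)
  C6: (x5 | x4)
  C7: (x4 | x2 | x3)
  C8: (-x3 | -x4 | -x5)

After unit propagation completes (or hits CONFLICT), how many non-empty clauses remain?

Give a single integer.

Answer: 3

Derivation:
unit clause [-3] forces x3=F; simplify:
  drop 3 from [4, 5, 3] -> [4, 5]
  drop 3 from [4, 2, 3] -> [4, 2]
  satisfied 4 clause(s); 4 remain; assigned so far: [3]
unit clause [1] forces x1=T; simplify:
  satisfied 1 clause(s); 3 remain; assigned so far: [1, 3]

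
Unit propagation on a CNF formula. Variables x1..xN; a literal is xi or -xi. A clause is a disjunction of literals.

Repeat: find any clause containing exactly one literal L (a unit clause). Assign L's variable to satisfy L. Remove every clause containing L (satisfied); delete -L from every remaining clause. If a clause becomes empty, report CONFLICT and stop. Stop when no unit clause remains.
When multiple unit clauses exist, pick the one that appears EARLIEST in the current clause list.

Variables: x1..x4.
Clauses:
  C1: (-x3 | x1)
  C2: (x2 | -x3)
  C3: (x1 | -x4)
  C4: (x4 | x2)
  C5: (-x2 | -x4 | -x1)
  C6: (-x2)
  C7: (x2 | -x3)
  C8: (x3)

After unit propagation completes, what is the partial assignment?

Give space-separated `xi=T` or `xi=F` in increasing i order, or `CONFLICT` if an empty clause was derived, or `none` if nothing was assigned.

unit clause [-2] forces x2=F; simplify:
  drop 2 from [2, -3] -> [-3]
  drop 2 from [4, 2] -> [4]
  drop 2 from [2, -3] -> [-3]
  satisfied 2 clause(s); 6 remain; assigned so far: [2]
unit clause [-3] forces x3=F; simplify:
  drop 3 from [3] -> [] (empty!)
  satisfied 3 clause(s); 3 remain; assigned so far: [2, 3]
CONFLICT (empty clause)

Answer: CONFLICT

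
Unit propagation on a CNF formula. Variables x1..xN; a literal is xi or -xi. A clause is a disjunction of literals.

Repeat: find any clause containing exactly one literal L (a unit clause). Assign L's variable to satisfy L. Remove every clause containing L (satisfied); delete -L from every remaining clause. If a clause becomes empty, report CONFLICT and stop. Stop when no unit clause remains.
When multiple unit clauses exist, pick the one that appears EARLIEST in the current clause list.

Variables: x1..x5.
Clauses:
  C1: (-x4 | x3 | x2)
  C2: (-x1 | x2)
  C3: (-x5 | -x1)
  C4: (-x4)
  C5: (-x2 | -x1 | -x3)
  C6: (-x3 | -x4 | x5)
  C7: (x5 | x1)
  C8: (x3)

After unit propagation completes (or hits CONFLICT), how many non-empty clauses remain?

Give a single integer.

Answer: 4

Derivation:
unit clause [-4] forces x4=F; simplify:
  satisfied 3 clause(s); 5 remain; assigned so far: [4]
unit clause [3] forces x3=T; simplify:
  drop -3 from [-2, -1, -3] -> [-2, -1]
  satisfied 1 clause(s); 4 remain; assigned so far: [3, 4]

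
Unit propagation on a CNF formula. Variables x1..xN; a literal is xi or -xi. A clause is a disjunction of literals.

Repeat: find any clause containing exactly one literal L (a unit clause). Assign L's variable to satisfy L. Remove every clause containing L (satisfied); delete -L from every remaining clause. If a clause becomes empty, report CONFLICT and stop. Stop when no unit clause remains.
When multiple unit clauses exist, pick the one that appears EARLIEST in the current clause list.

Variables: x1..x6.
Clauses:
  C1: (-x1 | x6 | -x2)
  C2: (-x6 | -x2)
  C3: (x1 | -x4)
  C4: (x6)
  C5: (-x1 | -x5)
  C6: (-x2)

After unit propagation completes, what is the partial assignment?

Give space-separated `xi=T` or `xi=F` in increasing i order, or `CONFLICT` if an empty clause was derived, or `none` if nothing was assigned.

Answer: x2=F x6=T

Derivation:
unit clause [6] forces x6=T; simplify:
  drop -6 from [-6, -2] -> [-2]
  satisfied 2 clause(s); 4 remain; assigned so far: [6]
unit clause [-2] forces x2=F; simplify:
  satisfied 2 clause(s); 2 remain; assigned so far: [2, 6]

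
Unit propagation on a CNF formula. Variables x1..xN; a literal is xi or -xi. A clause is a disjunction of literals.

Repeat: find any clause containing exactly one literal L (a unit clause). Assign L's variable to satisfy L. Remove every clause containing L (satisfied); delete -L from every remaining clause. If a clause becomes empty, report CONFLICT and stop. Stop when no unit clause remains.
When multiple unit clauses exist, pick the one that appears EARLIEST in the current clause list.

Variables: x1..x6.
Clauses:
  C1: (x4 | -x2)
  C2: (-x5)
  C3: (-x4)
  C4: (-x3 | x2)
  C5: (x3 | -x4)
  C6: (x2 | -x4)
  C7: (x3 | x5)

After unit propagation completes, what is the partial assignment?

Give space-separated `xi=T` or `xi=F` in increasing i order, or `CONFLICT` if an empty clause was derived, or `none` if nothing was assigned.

unit clause [-5] forces x5=F; simplify:
  drop 5 from [3, 5] -> [3]
  satisfied 1 clause(s); 6 remain; assigned so far: [5]
unit clause [-4] forces x4=F; simplify:
  drop 4 from [4, -2] -> [-2]
  satisfied 3 clause(s); 3 remain; assigned so far: [4, 5]
unit clause [-2] forces x2=F; simplify:
  drop 2 from [-3, 2] -> [-3]
  satisfied 1 clause(s); 2 remain; assigned so far: [2, 4, 5]
unit clause [-3] forces x3=F; simplify:
  drop 3 from [3] -> [] (empty!)
  satisfied 1 clause(s); 1 remain; assigned so far: [2, 3, 4, 5]
CONFLICT (empty clause)

Answer: CONFLICT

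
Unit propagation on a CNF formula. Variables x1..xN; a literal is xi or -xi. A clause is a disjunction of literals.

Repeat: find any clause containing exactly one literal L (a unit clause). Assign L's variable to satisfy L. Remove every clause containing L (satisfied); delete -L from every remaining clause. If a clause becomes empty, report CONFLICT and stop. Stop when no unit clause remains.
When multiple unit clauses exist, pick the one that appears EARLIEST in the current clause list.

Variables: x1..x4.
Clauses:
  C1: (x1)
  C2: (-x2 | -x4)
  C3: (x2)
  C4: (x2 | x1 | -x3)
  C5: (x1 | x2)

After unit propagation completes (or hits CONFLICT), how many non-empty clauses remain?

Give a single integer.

unit clause [1] forces x1=T; simplify:
  satisfied 3 clause(s); 2 remain; assigned so far: [1]
unit clause [2] forces x2=T; simplify:
  drop -2 from [-2, -4] -> [-4]
  satisfied 1 clause(s); 1 remain; assigned so far: [1, 2]
unit clause [-4] forces x4=F; simplify:
  satisfied 1 clause(s); 0 remain; assigned so far: [1, 2, 4]

Answer: 0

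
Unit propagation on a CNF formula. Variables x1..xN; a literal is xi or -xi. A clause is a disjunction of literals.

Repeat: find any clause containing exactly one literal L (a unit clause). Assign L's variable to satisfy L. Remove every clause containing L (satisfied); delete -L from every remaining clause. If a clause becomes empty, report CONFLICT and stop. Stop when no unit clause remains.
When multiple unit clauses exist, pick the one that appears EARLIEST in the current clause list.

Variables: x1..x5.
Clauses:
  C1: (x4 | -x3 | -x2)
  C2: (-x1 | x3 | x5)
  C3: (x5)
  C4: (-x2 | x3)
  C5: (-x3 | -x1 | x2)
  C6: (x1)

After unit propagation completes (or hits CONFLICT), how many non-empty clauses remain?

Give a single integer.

Answer: 3

Derivation:
unit clause [5] forces x5=T; simplify:
  satisfied 2 clause(s); 4 remain; assigned so far: [5]
unit clause [1] forces x1=T; simplify:
  drop -1 from [-3, -1, 2] -> [-3, 2]
  satisfied 1 clause(s); 3 remain; assigned so far: [1, 5]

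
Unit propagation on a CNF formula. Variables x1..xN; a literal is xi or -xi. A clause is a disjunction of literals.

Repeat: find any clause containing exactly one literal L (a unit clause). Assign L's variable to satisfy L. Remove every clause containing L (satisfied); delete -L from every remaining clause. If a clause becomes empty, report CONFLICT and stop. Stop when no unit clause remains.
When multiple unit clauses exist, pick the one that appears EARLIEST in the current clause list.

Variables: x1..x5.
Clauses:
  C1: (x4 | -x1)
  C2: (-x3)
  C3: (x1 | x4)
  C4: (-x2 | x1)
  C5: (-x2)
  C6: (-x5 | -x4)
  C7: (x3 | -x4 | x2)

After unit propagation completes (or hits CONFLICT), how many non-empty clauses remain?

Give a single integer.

unit clause [-3] forces x3=F; simplify:
  drop 3 from [3, -4, 2] -> [-4, 2]
  satisfied 1 clause(s); 6 remain; assigned so far: [3]
unit clause [-2] forces x2=F; simplify:
  drop 2 from [-4, 2] -> [-4]
  satisfied 2 clause(s); 4 remain; assigned so far: [2, 3]
unit clause [-4] forces x4=F; simplify:
  drop 4 from [4, -1] -> [-1]
  drop 4 from [1, 4] -> [1]
  satisfied 2 clause(s); 2 remain; assigned so far: [2, 3, 4]
unit clause [-1] forces x1=F; simplify:
  drop 1 from [1] -> [] (empty!)
  satisfied 1 clause(s); 1 remain; assigned so far: [1, 2, 3, 4]
CONFLICT (empty clause)

Answer: 0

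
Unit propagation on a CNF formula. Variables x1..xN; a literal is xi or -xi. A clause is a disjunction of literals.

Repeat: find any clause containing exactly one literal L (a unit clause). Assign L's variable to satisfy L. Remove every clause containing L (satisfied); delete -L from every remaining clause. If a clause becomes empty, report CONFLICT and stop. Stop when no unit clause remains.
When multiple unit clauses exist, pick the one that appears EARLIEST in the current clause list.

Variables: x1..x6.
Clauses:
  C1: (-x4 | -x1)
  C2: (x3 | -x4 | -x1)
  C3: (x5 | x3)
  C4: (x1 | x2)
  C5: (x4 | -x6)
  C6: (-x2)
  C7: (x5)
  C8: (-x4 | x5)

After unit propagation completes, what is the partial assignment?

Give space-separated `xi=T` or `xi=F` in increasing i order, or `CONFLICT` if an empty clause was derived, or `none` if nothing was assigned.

unit clause [-2] forces x2=F; simplify:
  drop 2 from [1, 2] -> [1]
  satisfied 1 clause(s); 7 remain; assigned so far: [2]
unit clause [1] forces x1=T; simplify:
  drop -1 from [-4, -1] -> [-4]
  drop -1 from [3, -4, -1] -> [3, -4]
  satisfied 1 clause(s); 6 remain; assigned so far: [1, 2]
unit clause [-4] forces x4=F; simplify:
  drop 4 from [4, -6] -> [-6]
  satisfied 3 clause(s); 3 remain; assigned so far: [1, 2, 4]
unit clause [-6] forces x6=F; simplify:
  satisfied 1 clause(s); 2 remain; assigned so far: [1, 2, 4, 6]
unit clause [5] forces x5=T; simplify:
  satisfied 2 clause(s); 0 remain; assigned so far: [1, 2, 4, 5, 6]

Answer: x1=T x2=F x4=F x5=T x6=F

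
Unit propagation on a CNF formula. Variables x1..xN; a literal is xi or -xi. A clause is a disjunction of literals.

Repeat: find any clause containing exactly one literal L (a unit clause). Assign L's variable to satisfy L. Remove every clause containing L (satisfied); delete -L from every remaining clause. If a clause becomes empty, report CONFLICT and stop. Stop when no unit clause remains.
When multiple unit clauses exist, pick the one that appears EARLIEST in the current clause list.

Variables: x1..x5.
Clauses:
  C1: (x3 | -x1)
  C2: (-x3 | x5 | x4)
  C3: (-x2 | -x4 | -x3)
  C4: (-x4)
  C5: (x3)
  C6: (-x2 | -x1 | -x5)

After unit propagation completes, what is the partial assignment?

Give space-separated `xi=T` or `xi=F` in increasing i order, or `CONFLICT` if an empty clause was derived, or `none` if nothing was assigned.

Answer: x3=T x4=F x5=T

Derivation:
unit clause [-4] forces x4=F; simplify:
  drop 4 from [-3, 5, 4] -> [-3, 5]
  satisfied 2 clause(s); 4 remain; assigned so far: [4]
unit clause [3] forces x3=T; simplify:
  drop -3 from [-3, 5] -> [5]
  satisfied 2 clause(s); 2 remain; assigned so far: [3, 4]
unit clause [5] forces x5=T; simplify:
  drop -5 from [-2, -1, -5] -> [-2, -1]
  satisfied 1 clause(s); 1 remain; assigned so far: [3, 4, 5]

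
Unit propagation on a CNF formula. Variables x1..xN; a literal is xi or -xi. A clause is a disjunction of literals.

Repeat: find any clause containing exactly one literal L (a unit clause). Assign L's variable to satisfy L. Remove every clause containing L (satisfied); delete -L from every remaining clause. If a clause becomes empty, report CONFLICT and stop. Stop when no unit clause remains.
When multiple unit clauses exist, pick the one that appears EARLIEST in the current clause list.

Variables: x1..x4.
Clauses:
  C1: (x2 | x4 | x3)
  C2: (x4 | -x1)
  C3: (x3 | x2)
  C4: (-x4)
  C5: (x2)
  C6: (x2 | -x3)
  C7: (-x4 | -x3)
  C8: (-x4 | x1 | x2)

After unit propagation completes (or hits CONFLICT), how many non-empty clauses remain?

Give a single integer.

Answer: 0

Derivation:
unit clause [-4] forces x4=F; simplify:
  drop 4 from [2, 4, 3] -> [2, 3]
  drop 4 from [4, -1] -> [-1]
  satisfied 3 clause(s); 5 remain; assigned so far: [4]
unit clause [-1] forces x1=F; simplify:
  satisfied 1 clause(s); 4 remain; assigned so far: [1, 4]
unit clause [2] forces x2=T; simplify:
  satisfied 4 clause(s); 0 remain; assigned so far: [1, 2, 4]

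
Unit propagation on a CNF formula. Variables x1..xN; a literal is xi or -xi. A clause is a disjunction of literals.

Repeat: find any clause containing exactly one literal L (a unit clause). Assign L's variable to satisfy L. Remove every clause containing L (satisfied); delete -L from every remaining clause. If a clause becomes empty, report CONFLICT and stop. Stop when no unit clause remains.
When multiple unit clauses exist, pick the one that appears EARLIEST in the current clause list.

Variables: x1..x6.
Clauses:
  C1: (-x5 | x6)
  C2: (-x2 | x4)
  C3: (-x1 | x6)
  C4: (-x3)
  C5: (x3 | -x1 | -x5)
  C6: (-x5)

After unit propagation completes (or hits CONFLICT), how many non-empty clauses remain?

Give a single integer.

Answer: 2

Derivation:
unit clause [-3] forces x3=F; simplify:
  drop 3 from [3, -1, -5] -> [-1, -5]
  satisfied 1 clause(s); 5 remain; assigned so far: [3]
unit clause [-5] forces x5=F; simplify:
  satisfied 3 clause(s); 2 remain; assigned so far: [3, 5]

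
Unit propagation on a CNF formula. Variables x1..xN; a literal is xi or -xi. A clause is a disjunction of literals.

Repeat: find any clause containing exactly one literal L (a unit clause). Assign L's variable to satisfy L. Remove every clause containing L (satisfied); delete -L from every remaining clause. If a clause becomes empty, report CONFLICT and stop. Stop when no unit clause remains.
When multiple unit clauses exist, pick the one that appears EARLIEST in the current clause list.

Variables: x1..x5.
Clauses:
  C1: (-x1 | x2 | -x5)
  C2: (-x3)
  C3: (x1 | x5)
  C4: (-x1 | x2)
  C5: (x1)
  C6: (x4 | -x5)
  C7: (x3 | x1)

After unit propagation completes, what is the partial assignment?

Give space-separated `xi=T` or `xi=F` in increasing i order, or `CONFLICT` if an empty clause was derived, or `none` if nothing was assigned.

Answer: x1=T x2=T x3=F

Derivation:
unit clause [-3] forces x3=F; simplify:
  drop 3 from [3, 1] -> [1]
  satisfied 1 clause(s); 6 remain; assigned so far: [3]
unit clause [1] forces x1=T; simplify:
  drop -1 from [-1, 2, -5] -> [2, -5]
  drop -1 from [-1, 2] -> [2]
  satisfied 3 clause(s); 3 remain; assigned so far: [1, 3]
unit clause [2] forces x2=T; simplify:
  satisfied 2 clause(s); 1 remain; assigned so far: [1, 2, 3]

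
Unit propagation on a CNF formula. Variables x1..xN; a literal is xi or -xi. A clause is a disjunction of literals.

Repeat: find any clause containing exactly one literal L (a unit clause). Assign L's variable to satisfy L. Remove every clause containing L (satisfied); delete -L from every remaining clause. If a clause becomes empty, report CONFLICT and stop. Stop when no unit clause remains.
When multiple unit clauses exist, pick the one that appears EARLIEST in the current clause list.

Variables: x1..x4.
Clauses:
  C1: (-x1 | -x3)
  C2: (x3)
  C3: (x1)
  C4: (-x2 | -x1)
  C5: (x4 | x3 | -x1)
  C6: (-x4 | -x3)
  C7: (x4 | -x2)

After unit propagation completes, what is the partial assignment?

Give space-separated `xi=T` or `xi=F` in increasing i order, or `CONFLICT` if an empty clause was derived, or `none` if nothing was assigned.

unit clause [3] forces x3=T; simplify:
  drop -3 from [-1, -3] -> [-1]
  drop -3 from [-4, -3] -> [-4]
  satisfied 2 clause(s); 5 remain; assigned so far: [3]
unit clause [-1] forces x1=F; simplify:
  drop 1 from [1] -> [] (empty!)
  satisfied 2 clause(s); 3 remain; assigned so far: [1, 3]
CONFLICT (empty clause)

Answer: CONFLICT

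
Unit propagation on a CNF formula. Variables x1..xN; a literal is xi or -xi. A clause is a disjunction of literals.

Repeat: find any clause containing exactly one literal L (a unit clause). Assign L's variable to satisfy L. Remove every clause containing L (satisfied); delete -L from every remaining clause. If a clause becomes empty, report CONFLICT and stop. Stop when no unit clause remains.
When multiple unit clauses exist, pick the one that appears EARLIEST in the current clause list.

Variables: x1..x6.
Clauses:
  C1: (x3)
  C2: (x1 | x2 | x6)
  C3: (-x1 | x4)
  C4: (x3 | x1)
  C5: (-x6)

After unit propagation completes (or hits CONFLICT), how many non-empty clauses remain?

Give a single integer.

unit clause [3] forces x3=T; simplify:
  satisfied 2 clause(s); 3 remain; assigned so far: [3]
unit clause [-6] forces x6=F; simplify:
  drop 6 from [1, 2, 6] -> [1, 2]
  satisfied 1 clause(s); 2 remain; assigned so far: [3, 6]

Answer: 2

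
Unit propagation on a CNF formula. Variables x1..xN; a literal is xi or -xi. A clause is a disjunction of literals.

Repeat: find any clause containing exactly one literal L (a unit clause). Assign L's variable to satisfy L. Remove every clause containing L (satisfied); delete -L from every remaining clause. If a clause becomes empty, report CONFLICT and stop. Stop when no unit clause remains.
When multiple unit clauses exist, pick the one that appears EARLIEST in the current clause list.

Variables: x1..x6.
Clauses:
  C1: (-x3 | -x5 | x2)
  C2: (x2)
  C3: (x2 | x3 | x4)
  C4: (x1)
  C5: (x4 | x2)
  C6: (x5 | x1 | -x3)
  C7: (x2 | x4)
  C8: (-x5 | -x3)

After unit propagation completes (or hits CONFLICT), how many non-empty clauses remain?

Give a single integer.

unit clause [2] forces x2=T; simplify:
  satisfied 5 clause(s); 3 remain; assigned so far: [2]
unit clause [1] forces x1=T; simplify:
  satisfied 2 clause(s); 1 remain; assigned so far: [1, 2]

Answer: 1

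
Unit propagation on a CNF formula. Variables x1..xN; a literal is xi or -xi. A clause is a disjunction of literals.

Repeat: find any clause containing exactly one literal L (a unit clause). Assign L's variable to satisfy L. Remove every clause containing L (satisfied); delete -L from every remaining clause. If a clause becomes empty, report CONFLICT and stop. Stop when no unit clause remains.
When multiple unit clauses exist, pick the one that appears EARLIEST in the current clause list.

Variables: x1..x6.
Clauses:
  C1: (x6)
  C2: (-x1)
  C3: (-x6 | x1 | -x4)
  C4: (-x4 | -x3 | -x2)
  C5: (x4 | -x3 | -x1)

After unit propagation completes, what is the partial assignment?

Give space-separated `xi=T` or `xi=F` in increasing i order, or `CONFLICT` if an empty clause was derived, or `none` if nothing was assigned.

unit clause [6] forces x6=T; simplify:
  drop -6 from [-6, 1, -4] -> [1, -4]
  satisfied 1 clause(s); 4 remain; assigned so far: [6]
unit clause [-1] forces x1=F; simplify:
  drop 1 from [1, -4] -> [-4]
  satisfied 2 clause(s); 2 remain; assigned so far: [1, 6]
unit clause [-4] forces x4=F; simplify:
  satisfied 2 clause(s); 0 remain; assigned so far: [1, 4, 6]

Answer: x1=F x4=F x6=T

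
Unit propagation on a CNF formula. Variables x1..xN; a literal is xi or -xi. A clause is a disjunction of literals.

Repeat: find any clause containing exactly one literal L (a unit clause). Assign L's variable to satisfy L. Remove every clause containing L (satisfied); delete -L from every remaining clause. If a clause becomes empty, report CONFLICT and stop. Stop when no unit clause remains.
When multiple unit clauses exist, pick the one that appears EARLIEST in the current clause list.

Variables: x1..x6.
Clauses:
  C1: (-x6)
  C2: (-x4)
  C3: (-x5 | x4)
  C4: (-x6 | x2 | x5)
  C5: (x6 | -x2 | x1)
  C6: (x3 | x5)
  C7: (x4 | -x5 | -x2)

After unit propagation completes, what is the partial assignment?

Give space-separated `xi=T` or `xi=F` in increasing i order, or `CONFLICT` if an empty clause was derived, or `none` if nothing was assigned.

Answer: x3=T x4=F x5=F x6=F

Derivation:
unit clause [-6] forces x6=F; simplify:
  drop 6 from [6, -2, 1] -> [-2, 1]
  satisfied 2 clause(s); 5 remain; assigned so far: [6]
unit clause [-4] forces x4=F; simplify:
  drop 4 from [-5, 4] -> [-5]
  drop 4 from [4, -5, -2] -> [-5, -2]
  satisfied 1 clause(s); 4 remain; assigned so far: [4, 6]
unit clause [-5] forces x5=F; simplify:
  drop 5 from [3, 5] -> [3]
  satisfied 2 clause(s); 2 remain; assigned so far: [4, 5, 6]
unit clause [3] forces x3=T; simplify:
  satisfied 1 clause(s); 1 remain; assigned so far: [3, 4, 5, 6]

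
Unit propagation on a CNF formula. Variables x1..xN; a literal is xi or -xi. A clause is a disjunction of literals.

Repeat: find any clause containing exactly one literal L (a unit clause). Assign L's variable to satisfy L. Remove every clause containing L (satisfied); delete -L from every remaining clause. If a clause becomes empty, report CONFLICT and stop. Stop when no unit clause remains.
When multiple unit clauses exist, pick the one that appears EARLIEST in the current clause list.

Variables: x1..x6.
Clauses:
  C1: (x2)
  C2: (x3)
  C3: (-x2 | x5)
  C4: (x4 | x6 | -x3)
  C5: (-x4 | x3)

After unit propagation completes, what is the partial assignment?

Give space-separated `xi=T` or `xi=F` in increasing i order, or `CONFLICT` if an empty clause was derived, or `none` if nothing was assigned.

Answer: x2=T x3=T x5=T

Derivation:
unit clause [2] forces x2=T; simplify:
  drop -2 from [-2, 5] -> [5]
  satisfied 1 clause(s); 4 remain; assigned so far: [2]
unit clause [3] forces x3=T; simplify:
  drop -3 from [4, 6, -3] -> [4, 6]
  satisfied 2 clause(s); 2 remain; assigned so far: [2, 3]
unit clause [5] forces x5=T; simplify:
  satisfied 1 clause(s); 1 remain; assigned so far: [2, 3, 5]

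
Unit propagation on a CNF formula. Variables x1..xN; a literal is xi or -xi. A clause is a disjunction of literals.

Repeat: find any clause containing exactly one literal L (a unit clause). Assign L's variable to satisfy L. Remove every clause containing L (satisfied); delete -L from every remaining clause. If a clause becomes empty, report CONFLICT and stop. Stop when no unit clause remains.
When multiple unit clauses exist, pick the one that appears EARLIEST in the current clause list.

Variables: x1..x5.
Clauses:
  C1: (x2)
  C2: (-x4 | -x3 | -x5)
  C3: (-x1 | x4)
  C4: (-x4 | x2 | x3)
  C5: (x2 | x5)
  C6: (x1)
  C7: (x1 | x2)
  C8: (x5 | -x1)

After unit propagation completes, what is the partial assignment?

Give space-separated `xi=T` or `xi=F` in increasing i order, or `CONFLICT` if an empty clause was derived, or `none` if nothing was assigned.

Answer: x1=T x2=T x3=F x4=T x5=T

Derivation:
unit clause [2] forces x2=T; simplify:
  satisfied 4 clause(s); 4 remain; assigned so far: [2]
unit clause [1] forces x1=T; simplify:
  drop -1 from [-1, 4] -> [4]
  drop -1 from [5, -1] -> [5]
  satisfied 1 clause(s); 3 remain; assigned so far: [1, 2]
unit clause [4] forces x4=T; simplify:
  drop -4 from [-4, -3, -5] -> [-3, -5]
  satisfied 1 clause(s); 2 remain; assigned so far: [1, 2, 4]
unit clause [5] forces x5=T; simplify:
  drop -5 from [-3, -5] -> [-3]
  satisfied 1 clause(s); 1 remain; assigned so far: [1, 2, 4, 5]
unit clause [-3] forces x3=F; simplify:
  satisfied 1 clause(s); 0 remain; assigned so far: [1, 2, 3, 4, 5]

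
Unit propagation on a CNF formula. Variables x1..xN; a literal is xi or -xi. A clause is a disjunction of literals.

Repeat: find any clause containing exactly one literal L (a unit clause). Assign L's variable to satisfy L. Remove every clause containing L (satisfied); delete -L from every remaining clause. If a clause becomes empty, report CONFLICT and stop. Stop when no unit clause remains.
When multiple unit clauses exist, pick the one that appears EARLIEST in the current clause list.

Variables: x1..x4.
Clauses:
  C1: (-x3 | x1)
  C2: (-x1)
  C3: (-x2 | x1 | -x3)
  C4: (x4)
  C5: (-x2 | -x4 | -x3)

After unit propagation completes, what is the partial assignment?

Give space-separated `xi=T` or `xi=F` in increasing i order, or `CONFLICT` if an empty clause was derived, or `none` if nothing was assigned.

unit clause [-1] forces x1=F; simplify:
  drop 1 from [-3, 1] -> [-3]
  drop 1 from [-2, 1, -3] -> [-2, -3]
  satisfied 1 clause(s); 4 remain; assigned so far: [1]
unit clause [-3] forces x3=F; simplify:
  satisfied 3 clause(s); 1 remain; assigned so far: [1, 3]
unit clause [4] forces x4=T; simplify:
  satisfied 1 clause(s); 0 remain; assigned so far: [1, 3, 4]

Answer: x1=F x3=F x4=T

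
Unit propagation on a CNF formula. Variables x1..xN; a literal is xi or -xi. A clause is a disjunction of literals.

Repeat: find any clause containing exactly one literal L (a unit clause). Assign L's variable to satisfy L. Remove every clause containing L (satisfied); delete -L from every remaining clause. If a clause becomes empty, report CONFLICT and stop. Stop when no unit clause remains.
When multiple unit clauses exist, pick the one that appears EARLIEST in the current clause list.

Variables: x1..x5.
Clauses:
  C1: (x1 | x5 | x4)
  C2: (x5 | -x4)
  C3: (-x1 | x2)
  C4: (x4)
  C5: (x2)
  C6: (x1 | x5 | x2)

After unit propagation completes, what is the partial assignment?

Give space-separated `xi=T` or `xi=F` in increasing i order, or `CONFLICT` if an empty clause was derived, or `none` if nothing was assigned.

Answer: x2=T x4=T x5=T

Derivation:
unit clause [4] forces x4=T; simplify:
  drop -4 from [5, -4] -> [5]
  satisfied 2 clause(s); 4 remain; assigned so far: [4]
unit clause [5] forces x5=T; simplify:
  satisfied 2 clause(s); 2 remain; assigned so far: [4, 5]
unit clause [2] forces x2=T; simplify:
  satisfied 2 clause(s); 0 remain; assigned so far: [2, 4, 5]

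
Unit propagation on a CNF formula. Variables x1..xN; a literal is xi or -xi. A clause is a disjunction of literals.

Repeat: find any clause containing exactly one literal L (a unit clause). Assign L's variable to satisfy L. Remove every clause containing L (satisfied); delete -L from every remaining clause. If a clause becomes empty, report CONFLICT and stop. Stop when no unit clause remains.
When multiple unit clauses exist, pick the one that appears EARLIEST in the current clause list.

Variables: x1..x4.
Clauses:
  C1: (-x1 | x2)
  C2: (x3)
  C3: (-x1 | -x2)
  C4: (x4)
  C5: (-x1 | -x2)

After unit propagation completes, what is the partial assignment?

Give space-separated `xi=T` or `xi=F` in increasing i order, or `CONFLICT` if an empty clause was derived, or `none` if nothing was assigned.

unit clause [3] forces x3=T; simplify:
  satisfied 1 clause(s); 4 remain; assigned so far: [3]
unit clause [4] forces x4=T; simplify:
  satisfied 1 clause(s); 3 remain; assigned so far: [3, 4]

Answer: x3=T x4=T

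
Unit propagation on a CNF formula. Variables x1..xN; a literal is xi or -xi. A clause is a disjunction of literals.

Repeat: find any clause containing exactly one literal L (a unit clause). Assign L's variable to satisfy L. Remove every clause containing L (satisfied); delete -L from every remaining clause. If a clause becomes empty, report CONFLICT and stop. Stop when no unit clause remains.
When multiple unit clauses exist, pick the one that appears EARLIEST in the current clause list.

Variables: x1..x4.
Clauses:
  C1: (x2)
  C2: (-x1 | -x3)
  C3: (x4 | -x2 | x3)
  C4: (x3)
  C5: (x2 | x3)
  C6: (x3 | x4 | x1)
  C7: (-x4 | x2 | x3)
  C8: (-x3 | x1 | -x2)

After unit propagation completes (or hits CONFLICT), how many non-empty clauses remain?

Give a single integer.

Answer: 0

Derivation:
unit clause [2] forces x2=T; simplify:
  drop -2 from [4, -2, 3] -> [4, 3]
  drop -2 from [-3, 1, -2] -> [-3, 1]
  satisfied 3 clause(s); 5 remain; assigned so far: [2]
unit clause [3] forces x3=T; simplify:
  drop -3 from [-1, -3] -> [-1]
  drop -3 from [-3, 1] -> [1]
  satisfied 3 clause(s); 2 remain; assigned so far: [2, 3]
unit clause [-1] forces x1=F; simplify:
  drop 1 from [1] -> [] (empty!)
  satisfied 1 clause(s); 1 remain; assigned so far: [1, 2, 3]
CONFLICT (empty clause)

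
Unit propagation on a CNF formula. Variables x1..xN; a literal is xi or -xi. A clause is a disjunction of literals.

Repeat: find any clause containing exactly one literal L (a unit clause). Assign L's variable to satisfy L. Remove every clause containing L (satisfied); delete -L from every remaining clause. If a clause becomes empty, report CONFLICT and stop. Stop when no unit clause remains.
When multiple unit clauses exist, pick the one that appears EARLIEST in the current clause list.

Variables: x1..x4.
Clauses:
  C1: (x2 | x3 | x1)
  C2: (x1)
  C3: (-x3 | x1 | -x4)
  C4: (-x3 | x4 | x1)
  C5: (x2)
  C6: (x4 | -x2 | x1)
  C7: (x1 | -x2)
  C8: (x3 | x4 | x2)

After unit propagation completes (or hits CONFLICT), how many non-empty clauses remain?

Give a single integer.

unit clause [1] forces x1=T; simplify:
  satisfied 6 clause(s); 2 remain; assigned so far: [1]
unit clause [2] forces x2=T; simplify:
  satisfied 2 clause(s); 0 remain; assigned so far: [1, 2]

Answer: 0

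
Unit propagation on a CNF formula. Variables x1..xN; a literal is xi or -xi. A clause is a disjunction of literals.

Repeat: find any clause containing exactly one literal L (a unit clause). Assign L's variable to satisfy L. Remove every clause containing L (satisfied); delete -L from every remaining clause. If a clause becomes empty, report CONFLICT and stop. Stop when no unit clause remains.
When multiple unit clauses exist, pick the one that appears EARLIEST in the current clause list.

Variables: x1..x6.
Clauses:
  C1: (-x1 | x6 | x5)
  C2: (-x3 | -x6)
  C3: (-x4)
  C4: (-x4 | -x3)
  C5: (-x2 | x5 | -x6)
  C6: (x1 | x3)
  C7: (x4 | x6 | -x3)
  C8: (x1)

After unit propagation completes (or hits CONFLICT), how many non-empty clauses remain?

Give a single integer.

unit clause [-4] forces x4=F; simplify:
  drop 4 from [4, 6, -3] -> [6, -3]
  satisfied 2 clause(s); 6 remain; assigned so far: [4]
unit clause [1] forces x1=T; simplify:
  drop -1 from [-1, 6, 5] -> [6, 5]
  satisfied 2 clause(s); 4 remain; assigned so far: [1, 4]

Answer: 4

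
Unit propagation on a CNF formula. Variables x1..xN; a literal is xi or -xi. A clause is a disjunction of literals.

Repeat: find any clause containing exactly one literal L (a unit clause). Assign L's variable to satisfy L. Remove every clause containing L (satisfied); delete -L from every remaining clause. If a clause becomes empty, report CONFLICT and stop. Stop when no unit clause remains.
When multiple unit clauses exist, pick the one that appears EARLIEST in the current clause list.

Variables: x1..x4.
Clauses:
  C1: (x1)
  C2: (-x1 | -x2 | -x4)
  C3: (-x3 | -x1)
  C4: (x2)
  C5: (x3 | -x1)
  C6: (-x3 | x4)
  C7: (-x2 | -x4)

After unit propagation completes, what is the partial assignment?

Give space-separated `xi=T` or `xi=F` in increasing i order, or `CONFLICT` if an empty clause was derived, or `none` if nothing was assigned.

Answer: CONFLICT

Derivation:
unit clause [1] forces x1=T; simplify:
  drop -1 from [-1, -2, -4] -> [-2, -4]
  drop -1 from [-3, -1] -> [-3]
  drop -1 from [3, -1] -> [3]
  satisfied 1 clause(s); 6 remain; assigned so far: [1]
unit clause [-3] forces x3=F; simplify:
  drop 3 from [3] -> [] (empty!)
  satisfied 2 clause(s); 4 remain; assigned so far: [1, 3]
CONFLICT (empty clause)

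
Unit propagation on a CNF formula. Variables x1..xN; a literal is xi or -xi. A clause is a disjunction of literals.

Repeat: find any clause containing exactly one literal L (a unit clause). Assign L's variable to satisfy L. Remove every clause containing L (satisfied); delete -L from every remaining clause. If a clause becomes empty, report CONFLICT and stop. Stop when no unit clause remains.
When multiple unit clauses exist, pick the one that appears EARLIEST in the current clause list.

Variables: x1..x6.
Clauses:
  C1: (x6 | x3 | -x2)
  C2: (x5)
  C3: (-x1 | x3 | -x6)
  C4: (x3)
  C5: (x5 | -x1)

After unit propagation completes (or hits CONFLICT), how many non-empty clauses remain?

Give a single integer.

unit clause [5] forces x5=T; simplify:
  satisfied 2 clause(s); 3 remain; assigned so far: [5]
unit clause [3] forces x3=T; simplify:
  satisfied 3 clause(s); 0 remain; assigned so far: [3, 5]

Answer: 0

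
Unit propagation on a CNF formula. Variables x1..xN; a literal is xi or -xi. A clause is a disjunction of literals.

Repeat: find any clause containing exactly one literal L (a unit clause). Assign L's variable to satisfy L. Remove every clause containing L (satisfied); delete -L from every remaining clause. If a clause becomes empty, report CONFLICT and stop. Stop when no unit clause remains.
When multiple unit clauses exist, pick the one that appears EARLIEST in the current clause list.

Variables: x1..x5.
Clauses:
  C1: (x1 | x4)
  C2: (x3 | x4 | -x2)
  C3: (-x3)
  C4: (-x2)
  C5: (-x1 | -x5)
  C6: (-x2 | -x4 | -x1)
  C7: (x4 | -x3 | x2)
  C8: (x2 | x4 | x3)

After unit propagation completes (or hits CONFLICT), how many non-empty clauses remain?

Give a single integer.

unit clause [-3] forces x3=F; simplify:
  drop 3 from [3, 4, -2] -> [4, -2]
  drop 3 from [2, 4, 3] -> [2, 4]
  satisfied 2 clause(s); 6 remain; assigned so far: [3]
unit clause [-2] forces x2=F; simplify:
  drop 2 from [2, 4] -> [4]
  satisfied 3 clause(s); 3 remain; assigned so far: [2, 3]
unit clause [4] forces x4=T; simplify:
  satisfied 2 clause(s); 1 remain; assigned so far: [2, 3, 4]

Answer: 1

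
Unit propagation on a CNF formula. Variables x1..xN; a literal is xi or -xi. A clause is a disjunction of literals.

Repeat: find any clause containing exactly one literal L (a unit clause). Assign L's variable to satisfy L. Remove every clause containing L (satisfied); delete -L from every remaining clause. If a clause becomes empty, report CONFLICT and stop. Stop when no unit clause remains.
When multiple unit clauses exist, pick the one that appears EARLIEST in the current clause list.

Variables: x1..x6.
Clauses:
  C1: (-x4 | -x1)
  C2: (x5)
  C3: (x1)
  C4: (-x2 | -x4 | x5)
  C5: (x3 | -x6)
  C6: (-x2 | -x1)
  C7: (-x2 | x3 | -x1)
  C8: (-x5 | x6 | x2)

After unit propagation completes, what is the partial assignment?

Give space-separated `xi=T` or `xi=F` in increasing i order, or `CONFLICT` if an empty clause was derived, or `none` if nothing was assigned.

unit clause [5] forces x5=T; simplify:
  drop -5 from [-5, 6, 2] -> [6, 2]
  satisfied 2 clause(s); 6 remain; assigned so far: [5]
unit clause [1] forces x1=T; simplify:
  drop -1 from [-4, -1] -> [-4]
  drop -1 from [-2, -1] -> [-2]
  drop -1 from [-2, 3, -1] -> [-2, 3]
  satisfied 1 clause(s); 5 remain; assigned so far: [1, 5]
unit clause [-4] forces x4=F; simplify:
  satisfied 1 clause(s); 4 remain; assigned so far: [1, 4, 5]
unit clause [-2] forces x2=F; simplify:
  drop 2 from [6, 2] -> [6]
  satisfied 2 clause(s); 2 remain; assigned so far: [1, 2, 4, 5]
unit clause [6] forces x6=T; simplify:
  drop -6 from [3, -6] -> [3]
  satisfied 1 clause(s); 1 remain; assigned so far: [1, 2, 4, 5, 6]
unit clause [3] forces x3=T; simplify:
  satisfied 1 clause(s); 0 remain; assigned so far: [1, 2, 3, 4, 5, 6]

Answer: x1=T x2=F x3=T x4=F x5=T x6=T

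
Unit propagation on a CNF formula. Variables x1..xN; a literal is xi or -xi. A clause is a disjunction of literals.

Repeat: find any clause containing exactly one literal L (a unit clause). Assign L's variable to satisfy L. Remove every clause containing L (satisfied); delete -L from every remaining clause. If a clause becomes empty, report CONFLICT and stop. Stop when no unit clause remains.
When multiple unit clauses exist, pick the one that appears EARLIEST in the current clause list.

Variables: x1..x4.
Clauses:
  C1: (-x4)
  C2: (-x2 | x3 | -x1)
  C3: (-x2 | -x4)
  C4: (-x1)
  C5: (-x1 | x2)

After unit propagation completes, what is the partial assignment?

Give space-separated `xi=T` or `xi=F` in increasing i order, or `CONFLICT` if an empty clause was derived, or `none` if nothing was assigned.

Answer: x1=F x4=F

Derivation:
unit clause [-4] forces x4=F; simplify:
  satisfied 2 clause(s); 3 remain; assigned so far: [4]
unit clause [-1] forces x1=F; simplify:
  satisfied 3 clause(s); 0 remain; assigned so far: [1, 4]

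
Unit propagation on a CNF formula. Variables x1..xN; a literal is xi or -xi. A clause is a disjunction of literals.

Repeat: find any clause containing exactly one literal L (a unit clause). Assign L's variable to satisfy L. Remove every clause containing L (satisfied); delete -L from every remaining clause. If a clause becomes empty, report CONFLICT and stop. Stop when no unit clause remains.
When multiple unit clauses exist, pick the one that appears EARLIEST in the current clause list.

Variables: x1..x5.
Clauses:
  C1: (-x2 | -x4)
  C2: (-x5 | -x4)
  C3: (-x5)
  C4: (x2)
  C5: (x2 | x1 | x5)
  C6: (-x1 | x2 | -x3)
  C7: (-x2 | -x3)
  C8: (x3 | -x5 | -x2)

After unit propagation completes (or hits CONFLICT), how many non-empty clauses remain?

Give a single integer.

Answer: 0

Derivation:
unit clause [-5] forces x5=F; simplify:
  drop 5 from [2, 1, 5] -> [2, 1]
  satisfied 3 clause(s); 5 remain; assigned so far: [5]
unit clause [2] forces x2=T; simplify:
  drop -2 from [-2, -4] -> [-4]
  drop -2 from [-2, -3] -> [-3]
  satisfied 3 clause(s); 2 remain; assigned so far: [2, 5]
unit clause [-4] forces x4=F; simplify:
  satisfied 1 clause(s); 1 remain; assigned so far: [2, 4, 5]
unit clause [-3] forces x3=F; simplify:
  satisfied 1 clause(s); 0 remain; assigned so far: [2, 3, 4, 5]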